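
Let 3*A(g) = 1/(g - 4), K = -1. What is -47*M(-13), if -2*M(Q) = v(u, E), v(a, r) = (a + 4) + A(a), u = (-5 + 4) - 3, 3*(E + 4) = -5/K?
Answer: -47/48 ≈ -0.97917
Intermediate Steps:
A(g) = 1/(3*(-4 + g)) (A(g) = 1/(3*(g - 4)) = 1/(3*(-4 + g)))
E = -7/3 (E = -4 + (-5/(-1))/3 = -4 + (-5*(-1))/3 = -4 + (⅓)*5 = -4 + 5/3 = -7/3 ≈ -2.3333)
u = -4 (u = -1 - 3 = -4)
v(a, r) = 4 + a + 1/(3*(-4 + a)) (v(a, r) = (a + 4) + 1/(3*(-4 + a)) = (4 + a) + 1/(3*(-4 + a)) = 4 + a + 1/(3*(-4 + a)))
M(Q) = 1/48 (M(Q) = -(-47/3 + (-4)²)/(2*(-4 - 4)) = -(-47/3 + 16)/(2*(-8)) = -(-1)/(16*3) = -½*(-1/24) = 1/48)
-47*M(-13) = -47*1/48 = -47/48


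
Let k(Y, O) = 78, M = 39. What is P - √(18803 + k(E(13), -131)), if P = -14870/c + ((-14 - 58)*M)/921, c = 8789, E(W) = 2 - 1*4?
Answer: -12791594/2698223 - √18881 ≈ -142.15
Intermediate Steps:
E(W) = -2 (E(W) = 2 - 4 = -2)
P = -12791594/2698223 (P = -14870/8789 + ((-14 - 58)*39)/921 = -14870*1/8789 - 72*39*(1/921) = -14870/8789 - 2808*1/921 = -14870/8789 - 936/307 = -12791594/2698223 ≈ -4.7407)
P - √(18803 + k(E(13), -131)) = -12791594/2698223 - √(18803 + 78) = -12791594/2698223 - √18881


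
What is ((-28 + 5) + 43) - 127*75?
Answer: -9505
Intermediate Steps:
((-28 + 5) + 43) - 127*75 = (-23 + 43) - 9525 = 20 - 9525 = -9505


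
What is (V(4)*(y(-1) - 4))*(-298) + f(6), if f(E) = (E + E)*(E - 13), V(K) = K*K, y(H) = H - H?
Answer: 18988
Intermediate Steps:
y(H) = 0
V(K) = K²
f(E) = 2*E*(-13 + E) (f(E) = (2*E)*(-13 + E) = 2*E*(-13 + E))
(V(4)*(y(-1) - 4))*(-298) + f(6) = (4²*(0 - 4))*(-298) + 2*6*(-13 + 6) = (16*(-4))*(-298) + 2*6*(-7) = -64*(-298) - 84 = 19072 - 84 = 18988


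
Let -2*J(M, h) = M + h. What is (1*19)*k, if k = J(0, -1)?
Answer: 19/2 ≈ 9.5000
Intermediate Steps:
J(M, h) = -M/2 - h/2 (J(M, h) = -(M + h)/2 = -M/2 - h/2)
k = ½ (k = -½*0 - ½*(-1) = 0 + ½ = ½ ≈ 0.50000)
(1*19)*k = (1*19)*(½) = 19*(½) = 19/2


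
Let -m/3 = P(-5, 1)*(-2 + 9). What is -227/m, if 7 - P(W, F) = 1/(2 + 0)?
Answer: 454/273 ≈ 1.6630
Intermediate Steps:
P(W, F) = 13/2 (P(W, F) = 7 - 1/(2 + 0) = 7 - 1/2 = 13/2)
m = -273/2 (m = -39*(-2 + 9)/2 = -39*7/2 = -3*91/2 = -273/2 ≈ -136.50)
-227/m = -227/(-273/2) = -227*(-2/273) = 454/273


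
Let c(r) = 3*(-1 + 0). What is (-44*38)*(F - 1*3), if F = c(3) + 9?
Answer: -5016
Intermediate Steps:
c(r) = -3 (c(r) = 3*(-1) = -3)
F = 6 (F = -3 + 9 = 6)
(-44*38)*(F - 1*3) = (-44*38)*(6 - 1*3) = -1672*(6 - 3) = -1672*3 = -5016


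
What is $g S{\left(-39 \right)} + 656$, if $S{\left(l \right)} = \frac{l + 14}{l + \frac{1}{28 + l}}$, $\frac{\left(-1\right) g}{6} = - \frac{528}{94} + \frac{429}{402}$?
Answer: $\frac{182382059}{270814} \approx 673.46$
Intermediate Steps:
$g = \frac{85965}{3149}$ ($g = - 6 \left(- \frac{528}{94} + \frac{429}{402}\right) = - 6 \left(\left(-528\right) \frac{1}{94} + 429 \cdot \frac{1}{402}\right) = - 6 \left(- \frac{264}{47} + \frac{143}{134}\right) = \left(-6\right) \left(- \frac{28655}{6298}\right) = \frac{85965}{3149} \approx 27.299$)
$S{\left(l \right)} = \frac{14 + l}{l + \frac{1}{28 + l}}$
$g S{\left(-39 \right)} + 656 = \frac{85965 \frac{392 + \left(-39\right)^{2} + 42 \left(-39\right)}{1 + \left(-39\right)^{2} + 28 \left(-39\right)}}{3149} + 656 = \frac{85965 \frac{392 + 1521 - 1638}{1 + 1521 - 1092}}{3149} + 656 = \frac{85965 \cdot \frac{1}{430} \cdot 275}{3149} + 656 = \frac{85965}{3149} \cdot \frac{55}{86} + 656 = \frac{4728075}{270814} + 656 = \frac{182382059}{270814}$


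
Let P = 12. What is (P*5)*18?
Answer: 1080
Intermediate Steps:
(P*5)*18 = (12*5)*18 = 60*18 = 1080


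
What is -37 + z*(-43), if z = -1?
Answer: 6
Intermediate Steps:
-37 + z*(-43) = -37 - 1*(-43) = -37 + 43 = 6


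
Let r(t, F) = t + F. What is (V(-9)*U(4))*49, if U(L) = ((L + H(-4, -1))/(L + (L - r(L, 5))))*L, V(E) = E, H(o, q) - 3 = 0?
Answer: 12348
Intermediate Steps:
r(t, F) = F + t
H(o, q) = 3 (H(o, q) = 3 + 0 = 3)
U(L) = L*(3 + L)/(-5 + L) (U(L) = ((L + 3)/(L + (L - (5 + L))))*L = ((3 + L)/(L + (L + (-5 - L))))*L = ((3 + L)/(L - 5))*L = ((3 + L)/(-5 + L))*L = L*(3 + L)/(-5 + L))
(V(-9)*U(4))*49 = -36*(3 + 4)/(-5 + 4)*49 = -36*7/(-1)*49 = -36*(-1)*7*49 = -9*(-28)*49 = 252*49 = 12348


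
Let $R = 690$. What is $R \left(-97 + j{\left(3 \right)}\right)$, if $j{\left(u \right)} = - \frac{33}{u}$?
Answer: $-74520$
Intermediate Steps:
$R \left(-97 + j{\left(3 \right)}\right) = 690 \left(-97 - \frac{33}{3}\right) = 690 \left(-97 - 11\right) = 690 \left(-108\right) = -74520$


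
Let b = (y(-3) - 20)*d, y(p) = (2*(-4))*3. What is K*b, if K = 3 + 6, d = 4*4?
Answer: -6336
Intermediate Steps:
d = 16
y(p) = -24 (y(p) = -8*3 = -24)
b = -704 (b = (-24 - 20)*16 = -44*16 = -704)
K = 9
K*b = 9*(-704) = -6336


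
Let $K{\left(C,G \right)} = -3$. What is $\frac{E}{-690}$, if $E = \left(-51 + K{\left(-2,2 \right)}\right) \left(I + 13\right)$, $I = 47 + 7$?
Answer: $\frac{603}{115} \approx 5.2435$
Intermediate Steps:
$I = 54$
$E = -3618$ ($E = \left(-51 - 3\right) \left(54 + 13\right) = \left(-54\right) 67 = -3618$)
$\frac{E}{-690} = \frac{1}{-690} \left(-3618\right) = \left(- \frac{1}{690}\right) \left(-3618\right) = \frac{603}{115}$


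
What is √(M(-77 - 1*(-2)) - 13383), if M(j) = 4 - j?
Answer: 2*I*√3326 ≈ 115.34*I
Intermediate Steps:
√(M(-77 - 1*(-2)) - 13383) = √((4 - (-77 - 1*(-2))) - 13383) = √((4 - (-77 + 2)) - 13383) = √((4 - 1*(-75)) - 13383) = √((4 + 75) - 13383) = √(79 - 13383) = √(-13304) = 2*I*√3326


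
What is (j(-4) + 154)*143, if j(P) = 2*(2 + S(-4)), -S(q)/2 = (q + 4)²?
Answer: 22594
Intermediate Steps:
S(q) = -2*(4 + q)² (S(q) = -2*(q + 4)² = -2*(4 + q)²)
j(P) = 4 (j(P) = 2*(2 - 2*(4 - 4)²) = 2*(2 - 2*0²) = 2*(2 - 2*0) = 2*(2 + 0) = 2*2 = 4)
(j(-4) + 154)*143 = (4 + 154)*143 = 158*143 = 22594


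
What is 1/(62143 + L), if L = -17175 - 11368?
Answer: 1/33600 ≈ 2.9762e-5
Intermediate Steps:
L = -28543
1/(62143 + L) = 1/(62143 - 28543) = 1/33600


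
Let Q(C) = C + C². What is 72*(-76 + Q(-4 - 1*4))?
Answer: -1440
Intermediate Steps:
72*(-76 + Q(-4 - 1*4)) = 72*(-76 + (-4 - 1*4)*(1 + (-4 - 1*4))) = 72*(-76 + (-4 - 4)*(1 + (-4 - 4))) = 72*(-76 - 8*(1 - 8)) = 72*(-76 - 8*(-7)) = 72*(-76 + 56) = 72*(-20) = -1440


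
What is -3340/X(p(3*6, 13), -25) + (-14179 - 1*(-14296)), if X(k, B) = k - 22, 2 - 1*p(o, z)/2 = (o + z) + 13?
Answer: 7871/53 ≈ 148.51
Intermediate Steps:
p(o, z) = -22 - 2*o - 2*z (p(o, z) = 4 - 2*((o + z) + 13) = 4 - 2*(13 + o + z) = 4 + (-26 - 2*o - 2*z) = -22 - 2*o - 2*z)
X(k, B) = -22 + k
-3340/X(p(3*6, 13), -25) + (-14179 - 1*(-14296)) = -3340/(-22 + (-22 - 6*6 - 2*13)) + (-14179 - 1*(-14296)) = -3340/(-22 + (-22 - 2*18 - 26)) + (-14179 + 14296) = -3340/(-22 + (-22 - 36 - 26)) + 117 = -3340/(-22 - 84) + 117 = -3340/(-106) + 117 = -3340*(-1/106) + 117 = 1670/53 + 117 = 7871/53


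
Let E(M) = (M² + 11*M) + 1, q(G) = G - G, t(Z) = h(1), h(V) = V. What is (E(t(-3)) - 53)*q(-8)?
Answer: 0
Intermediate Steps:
t(Z) = 1
q(G) = 0
E(M) = 1 + M² + 11*M
(E(t(-3)) - 53)*q(-8) = ((1 + 1² + 11*1) - 53)*0 = ((1 + 1 + 11) - 53)*0 = (13 - 53)*0 = -40*0 = 0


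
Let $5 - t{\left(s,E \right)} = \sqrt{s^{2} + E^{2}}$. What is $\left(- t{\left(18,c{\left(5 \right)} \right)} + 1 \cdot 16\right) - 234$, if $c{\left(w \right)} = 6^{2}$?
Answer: $-223 + 18 \sqrt{5} \approx -182.75$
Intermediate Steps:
$c{\left(w \right)} = 36$
$t{\left(s,E \right)} = 5 - \sqrt{E^{2} + s^{2}}$ ($t{\left(s,E \right)} = 5 - \sqrt{s^{2} + E^{2}} = 5 - \sqrt{E^{2} + s^{2}}$)
$\left(- t{\left(18,c{\left(5 \right)} \right)} + 1 \cdot 16\right) - 234 = \left(- (5 - \sqrt{36^{2} + 18^{2}}) + 1 \cdot 16\right) - 234 = \left(- (5 - \sqrt{1296 + 324}) + 16\right) - 234 = \left(- (5 - \sqrt{1620}) + 16\right) - 234 = \left(- (5 - 18 \sqrt{5}) + 16\right) - 234 = \left(\left(-5 + 18 \sqrt{5}\right) + 16\right) - 234 = \left(11 + 18 \sqrt{5}\right) - 234 = -223 + 18 \sqrt{5}$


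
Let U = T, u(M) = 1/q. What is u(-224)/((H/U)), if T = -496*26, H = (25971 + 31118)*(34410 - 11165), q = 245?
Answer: -12896/325123282225 ≈ -3.9665e-8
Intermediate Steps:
u(M) = 1/245
H = 1327033805 (H = 57089*23245 = 1327033805)
T = -12896
U = -12896
u(-224)/((H/U)) = 1/(245*((1327033805/(-12896)))) = 1/(245*((1327033805*(-1/12896)))) = 1/(245*(-1327033805/12896)) = (1/245)*(-12896/1327033805) = -12896/325123282225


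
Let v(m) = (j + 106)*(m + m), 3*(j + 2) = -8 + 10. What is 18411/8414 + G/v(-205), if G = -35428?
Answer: 816126429/270804590 ≈ 3.0137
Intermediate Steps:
j = -4/3 (j = -2 + (-8 + 10)/3 = -2 + (⅓)*2 = -2 + ⅔ = -4/3 ≈ -1.3333)
v(m) = 628*m/3 (v(m) = (-4/3 + 106)*(m + m) = 314*(2*m)/3 = 628*m/3)
18411/8414 + G/v(-205) = 18411/8414 - 35428/((628/3)*(-205)) = 18411*(1/8414) - 35428/(-128740/3) = 18411/8414 - 35428*(-3/128740) = 18411/8414 + 26571/32185 = 816126429/270804590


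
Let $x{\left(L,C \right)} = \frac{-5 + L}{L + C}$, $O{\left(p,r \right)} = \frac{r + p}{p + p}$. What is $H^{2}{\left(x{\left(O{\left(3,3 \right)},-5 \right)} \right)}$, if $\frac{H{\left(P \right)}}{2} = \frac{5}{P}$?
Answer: $100$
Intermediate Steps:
$O{\left(p,r \right)} = \frac{p + r}{2 p}$
$x{\left(L,C \right)} = \frac{-5 + L}{C + L}$
$H{\left(P \right)} = \frac{10}{P}$ ($H{\left(P \right)} = 2 \frac{5}{P} = \frac{10}{P}$)
$H^{2}{\left(x{\left(O{\left(3,3 \right)},-5 \right)} \right)} = \left(\frac{10}{\frac{1}{-5 + \frac{3 + 3}{2 \cdot 3}} \left(-5 + \frac{3 + 3}{2 \cdot 3}\right)}\right)^{2} = \left(\frac{10}{\frac{1}{-5 + \frac{1}{2} \cdot \frac{1}{3} \cdot 6} \left(-5 + \frac{1}{2} \cdot \frac{1}{3} \cdot 6\right)}\right)^{2} = \left(\frac{10}{\frac{1}{-5 + 1} \left(-5 + 1\right)}\right)^{2} = \left(\frac{10}{\frac{1}{-4} \left(-4\right)}\right)^{2} = \left(\frac{10}{\left(- \frac{1}{4}\right) \left(-4\right)}\right)^{2} = \left(\frac{10}{1}\right)^{2} = \left(10 \cdot 1\right)^{2} = 10^{2} = 100$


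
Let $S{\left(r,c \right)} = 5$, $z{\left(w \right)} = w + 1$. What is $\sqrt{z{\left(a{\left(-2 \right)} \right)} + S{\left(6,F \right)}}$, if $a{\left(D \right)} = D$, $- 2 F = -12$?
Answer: $2$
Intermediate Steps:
$F = 6$ ($F = \left(- \frac{1}{2}\right) \left(-12\right) = 6$)
$z{\left(w \right)} = 1 + w$
$\sqrt{z{\left(a{\left(-2 \right)} \right)} + S{\left(6,F \right)}} = \sqrt{\left(1 - 2\right) + 5} = \sqrt{-1 + 5} = \sqrt{4} = 2$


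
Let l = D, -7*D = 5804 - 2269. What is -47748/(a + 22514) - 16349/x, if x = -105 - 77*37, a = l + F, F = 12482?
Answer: 140948589/33962138 ≈ 4.1502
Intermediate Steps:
D = -505 (D = -(5804 - 2269)/7 = -⅐*3535 = -505)
l = -505
a = 11977 (a = -505 + 12482 = 11977)
x = -2954 (x = -105 - 2849 = -2954)
-47748/(a + 22514) - 16349/x = -47748/(11977 + 22514) - 16349/(-2954) = -47748/34491 - 16349*(-1/2954) = -47748*1/34491 + 16349/2954 = -15916/11497 + 16349/2954 = 140948589/33962138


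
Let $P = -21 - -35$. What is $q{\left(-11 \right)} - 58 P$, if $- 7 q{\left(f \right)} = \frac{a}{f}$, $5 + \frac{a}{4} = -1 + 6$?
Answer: $-812$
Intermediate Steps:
$a = 0$ ($a = -20 + 4 \left(-1 + 6\right) = -20 + 4 \cdot 5 = -20 + 20 = 0$)
$q{\left(f \right)} = 0$ ($q{\left(f \right)} = - \frac{0 \frac{1}{f}}{7} = \left(- \frac{1}{7}\right) 0 = 0$)
$P = 14$ ($P = -21 + 35 = 14$)
$q{\left(-11 \right)} - 58 P = 0 - 812 = -812$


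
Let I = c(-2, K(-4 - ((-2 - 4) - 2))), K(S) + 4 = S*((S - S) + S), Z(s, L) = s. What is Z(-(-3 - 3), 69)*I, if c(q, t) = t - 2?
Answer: 60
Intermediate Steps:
K(S) = -4 + S² (K(S) = -4 + S*((S - S) + S) = -4 + S*(0 + S) = -4 + S*S = -4 + S²)
c(q, t) = -2 + t
I = 10 (I = -2 + (-4 + (-4 - ((-2 - 4) - 2))²) = -2 + (-4 + (-4 - (-6 - 2))²) = -2 + (-4 + (-4 - 1*(-8))²) = -2 + (-4 + (-4 + 8)²) = -2 + (-4 + 4²) = -2 + (-4 + 16) = -2 + 12 = 10)
Z(-(-3 - 3), 69)*I = -(-3 - 3)*10 = -1*(-6)*10 = 6*10 = 60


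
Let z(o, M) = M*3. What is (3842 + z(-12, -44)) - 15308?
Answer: -11598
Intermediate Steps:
z(o, M) = 3*M
(3842 + z(-12, -44)) - 15308 = (3842 + 3*(-44)) - 15308 = (3842 - 132) - 15308 = 3710 - 15308 = -11598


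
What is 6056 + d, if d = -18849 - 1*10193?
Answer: -22986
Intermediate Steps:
d = -29042 (d = -18849 - 10193 = -29042)
6056 + d = 6056 - 29042 = -22986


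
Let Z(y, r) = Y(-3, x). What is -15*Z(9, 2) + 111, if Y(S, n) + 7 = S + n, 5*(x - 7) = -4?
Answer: 168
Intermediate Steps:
x = 31/5 (x = 7 + (⅕)*(-4) = 7 - ⅘ = 31/5 ≈ 6.2000)
Y(S, n) = -7 + S + n (Y(S, n) = -7 + (S + n) = -7 + S + n)
Z(y, r) = -19/5 (Z(y, r) = -7 - 3 + 31/5 = -19/5)
-15*Z(9, 2) + 111 = -15*(-19/5) + 111 = 57 + 111 = 168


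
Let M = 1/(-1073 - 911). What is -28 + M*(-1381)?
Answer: -54171/1984 ≈ -27.304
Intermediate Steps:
M = -1/1984 (M = 1/(-1984) = -1/1984 ≈ -0.00050403)
-28 + M*(-1381) = -28 - 1/1984*(-1381) = -28 + 1381/1984 = -54171/1984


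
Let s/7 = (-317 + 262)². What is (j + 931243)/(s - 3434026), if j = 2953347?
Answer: -3884590/3412851 ≈ -1.1382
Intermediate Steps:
s = 21175 (s = 7*(-317 + 262)² = 7*(-55)² = 7*3025 = 21175)
(j + 931243)/(s - 3434026) = (2953347 + 931243)/(21175 - 3434026) = 3884590/(-3412851) = 3884590*(-1/3412851) = -3884590/3412851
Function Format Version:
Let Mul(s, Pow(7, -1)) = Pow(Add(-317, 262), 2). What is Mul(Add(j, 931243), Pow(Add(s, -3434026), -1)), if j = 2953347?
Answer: Rational(-3884590, 3412851) ≈ -1.1382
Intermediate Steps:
s = 21175 (s = Mul(7, Pow(Add(-317, 262), 2)) = Mul(7, Pow(-55, 2)) = Mul(7, 3025) = 21175)
Mul(Add(j, 931243), Pow(Add(s, -3434026), -1)) = Mul(Add(2953347, 931243), Pow(Add(21175, -3434026), -1)) = Mul(3884590, Pow(-3412851, -1)) = Mul(3884590, Rational(-1, 3412851)) = Rational(-3884590, 3412851)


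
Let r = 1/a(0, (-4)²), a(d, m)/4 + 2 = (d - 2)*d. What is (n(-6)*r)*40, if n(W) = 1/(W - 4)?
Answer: ½ ≈ 0.50000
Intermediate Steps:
a(d, m) = -8 + 4*d*(-2 + d) (a(d, m) = -8 + 4*((d - 2)*d) = -8 + 4*((-2 + d)*d) = -8 + 4*(d*(-2 + d)) = -8 + 4*d*(-2 + d))
n(W) = 1/(-4 + W)
r = -⅛ (r = 1/(-8 - 8*0 + 4*0²) = 1/(-8 + 0 + 4*0) = 1/(-8 + 0 + 0) = 1/(-8) = -⅛ ≈ -0.12500)
(n(-6)*r)*40 = (-⅛/(-4 - 6))*40 = (-⅛/(-10))*40 = -⅒*(-⅛)*40 = (1/80)*40 = ½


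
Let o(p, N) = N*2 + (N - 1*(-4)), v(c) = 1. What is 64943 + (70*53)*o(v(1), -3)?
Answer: 46393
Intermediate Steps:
o(p, N) = 4 + 3*N (o(p, N) = 2*N + (N + 4) = 2*N + (4 + N) = 4 + 3*N)
64943 + (70*53)*o(v(1), -3) = 64943 + (70*53)*(4 + 3*(-3)) = 64943 + 3710*(4 - 9) = 64943 + 3710*(-5) = 64943 - 18550 = 46393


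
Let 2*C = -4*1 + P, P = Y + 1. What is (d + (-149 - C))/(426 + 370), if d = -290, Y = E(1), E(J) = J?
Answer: -219/398 ≈ -0.55025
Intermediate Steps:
Y = 1
P = 2 (P = 1 + 1 = 2)
C = -1 (C = (-4*1 + 2)/2 = (-4 + 2)/2 = (1/2)*(-2) = -1)
(d + (-149 - C))/(426 + 370) = (-290 + (-149 - 1*(-1)))/(426 + 370) = (-290 + (-149 + 1))/796 = (-290 - 148)*(1/796) = -438*1/796 = -219/398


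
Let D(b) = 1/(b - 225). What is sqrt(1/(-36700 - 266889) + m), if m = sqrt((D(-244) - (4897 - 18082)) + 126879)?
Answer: sqrt(-551882149 + 357239551669*sqrt(30808617035))/12943931 ≈ 19.346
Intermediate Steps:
D(b) = 1/(-225 + b)
m = sqrt(30808617035)/469 (m = sqrt((1/(-225 - 244) - (4897 - 18082)) + 126879) = sqrt((1/(-469) - 1*(-13185)) + 126879) = sqrt((-1/469 + 13185) + 126879) = sqrt(6183764/469 + 126879) = sqrt(65690015/469) = sqrt(30808617035)/469 ≈ 374.25)
sqrt(1/(-36700 - 266889) + m) = sqrt(1/(-36700 - 266889) + sqrt(30808617035)/469) = sqrt(1/(-303589) + sqrt(30808617035)/469) = sqrt(-1/303589 + sqrt(30808617035)/469)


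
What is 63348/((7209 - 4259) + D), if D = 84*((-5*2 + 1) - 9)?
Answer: 31674/719 ≈ 44.053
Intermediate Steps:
D = -1512 (D = 84*((-10 + 1) - 9) = 84*(-9 - 9) = 84*(-18) = -1512)
63348/((7209 - 4259) + D) = 63348/((7209 - 4259) - 1512) = 63348/(2950 - 1512) = 63348/1438 = 63348*(1/1438) = 31674/719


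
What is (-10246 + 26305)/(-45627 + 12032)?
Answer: -16059/33595 ≈ -0.47802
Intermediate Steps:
(-10246 + 26305)/(-45627 + 12032) = 16059/(-33595) = 16059*(-1/33595) = -16059/33595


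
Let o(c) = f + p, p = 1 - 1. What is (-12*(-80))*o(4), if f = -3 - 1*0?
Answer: -2880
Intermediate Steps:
p = 0
f = -3 (f = -3 + 0 = -3)
o(c) = -3 (o(c) = -3 + 0 = -3)
(-12*(-80))*o(4) = -12*(-80)*(-3) = 960*(-3) = -2880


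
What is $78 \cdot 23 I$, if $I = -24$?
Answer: $-43056$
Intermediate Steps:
$78 \cdot 23 I = 78 \cdot 23 \left(-24\right) = 1794 \left(-24\right) = -43056$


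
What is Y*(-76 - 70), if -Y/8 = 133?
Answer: 155344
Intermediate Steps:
Y = -1064 (Y = -8*133 = -1064)
Y*(-76 - 70) = -1064*(-76 - 70) = -1064*(-146) = 155344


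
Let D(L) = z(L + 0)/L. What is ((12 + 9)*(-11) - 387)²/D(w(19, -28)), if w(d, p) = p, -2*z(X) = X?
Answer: -763848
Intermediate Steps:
z(X) = -X/2
D(L) = -½ (D(L) = (-(L + 0)/2)/L = (-L/2)/L = -½)
((12 + 9)*(-11) - 387)²/D(w(19, -28)) = ((12 + 9)*(-11) - 387)²/(-½) = (21*(-11) - 387)²*(-2) = (-231 - 387)²*(-2) = (-618)²*(-2) = 381924*(-2) = -763848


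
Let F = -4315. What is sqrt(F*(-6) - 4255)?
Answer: sqrt(21635) ≈ 147.09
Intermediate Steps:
sqrt(F*(-6) - 4255) = sqrt(-4315*(-6) - 4255) = sqrt(25890 - 4255) = sqrt(21635)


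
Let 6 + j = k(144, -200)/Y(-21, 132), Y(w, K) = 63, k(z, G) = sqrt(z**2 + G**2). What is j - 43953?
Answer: -43959 + 8*sqrt(949)/63 ≈ -43955.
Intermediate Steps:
k(z, G) = sqrt(G**2 + z**2)
j = -6 + 8*sqrt(949)/63 (j = -6 + sqrt((-200)**2 + 144**2)/63 = -6 + sqrt(40000 + 20736)*(1/63) = -6 + sqrt(60736)*(1/63) = -6 + (8*sqrt(949))*(1/63) = -6 + 8*sqrt(949)/63 ≈ -2.0881)
j - 43953 = (-6 + 8*sqrt(949)/63) - 43953 = -43959 + 8*sqrt(949)/63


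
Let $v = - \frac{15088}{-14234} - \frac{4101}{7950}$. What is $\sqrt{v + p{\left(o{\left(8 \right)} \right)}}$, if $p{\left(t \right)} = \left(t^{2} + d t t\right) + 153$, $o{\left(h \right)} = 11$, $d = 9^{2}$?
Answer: $\frac{\sqrt{143355441030991222}}{3772010} \approx 100.38$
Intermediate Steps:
$d = 81$
$v = \frac{10262661}{18860050}$ ($v = \left(-15088\right) \left(- \frac{1}{14234}\right) - \frac{1367}{2650} = \frac{7544}{7117} - \frac{1367}{2650} = \frac{10262661}{18860050} \approx 0.54415$)
$p{\left(t \right)} = 153 + 82 t^{2}$ ($p{\left(t \right)} = \left(t^{2} + 81 t t\right) + 153 = \left(t^{2} + 81 t^{2}\right) + 153 = 82 t^{2} + 153 = 153 + 82 t^{2}$)
$\sqrt{v + p{\left(o{\left(8 \right)} \right)}} = \sqrt{\frac{10262661}{18860050} + \left(153 + 82 \cdot 11^{2}\right)} = \sqrt{\frac{10262661}{18860050} + \left(153 + 82 \cdot 121\right)} = \sqrt{\frac{10262661}{18860050} + \left(153 + 9922\right)} = \sqrt{\frac{10262661}{18860050} + 10075} = \sqrt{\frac{190025266411}{18860050}} = \frac{\sqrt{143355441030991222}}{3772010}$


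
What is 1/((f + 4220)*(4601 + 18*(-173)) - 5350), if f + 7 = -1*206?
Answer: 1/5953059 ≈ 1.6798e-7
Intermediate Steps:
f = -213 (f = -7 - 1*206 = -7 - 206 = -213)
1/((f + 4220)*(4601 + 18*(-173)) - 5350) = 1/((-213 + 4220)*(4601 + 18*(-173)) - 5350) = 1/(4007*(4601 - 3114) - 5350) = 1/(4007*1487 - 5350) = 1/(5958409 - 5350) = 1/5953059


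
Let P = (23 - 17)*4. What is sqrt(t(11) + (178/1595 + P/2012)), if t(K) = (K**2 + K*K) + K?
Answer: sqrt(162925798622565)/802285 ≈ 15.910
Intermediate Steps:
t(K) = K + 2*K**2 (t(K) = (K**2 + K**2) + K = 2*K**2 + K = K + 2*K**2)
P = 24 (P = 6*4 = 24)
sqrt(t(11) + (178/1595 + P/2012)) = sqrt(11*(1 + 2*11) + (178/1595 + 24/2012)) = sqrt(11*(1 + 22) + (178*(1/1595) + 24*(1/2012))) = sqrt(11*23 + (178/1595 + 6/503)) = sqrt(253 + 99104/802285) = sqrt(203077209/802285) = sqrt(162925798622565)/802285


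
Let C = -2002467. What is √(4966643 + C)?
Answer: 4*√185261 ≈ 1721.7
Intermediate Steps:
√(4966643 + C) = √(4966643 - 2002467) = √2964176 = 4*√185261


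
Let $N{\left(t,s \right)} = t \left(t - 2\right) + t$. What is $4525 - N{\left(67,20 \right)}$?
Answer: $103$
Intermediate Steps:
$N{\left(t,s \right)} = t + t \left(-2 + t\right)$ ($N{\left(t,s \right)} = t \left(-2 + t\right) + t = t + t \left(-2 + t\right)$)
$4525 - N{\left(67,20 \right)} = 4525 - 67 \left(-1 + 67\right) = 4525 - 67 \cdot 66 = 4525 - 4422 = 103$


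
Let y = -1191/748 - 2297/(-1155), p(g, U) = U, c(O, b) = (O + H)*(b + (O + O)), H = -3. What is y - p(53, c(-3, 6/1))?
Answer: 2831/7140 ≈ 0.39650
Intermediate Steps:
c(O, b) = (-3 + O)*(b + 2*O) (c(O, b) = (O - 3)*(b + (O + O)) = (-3 + O)*(b + 2*O))
y = 2831/7140 (y = -1191*1/748 - 2297*(-1/1155) = -1191/748 + 2297/1155 = 2831/7140 ≈ 0.39650)
y - p(53, c(-3, 6/1)) = 2831/7140 - (-6*(-3) - 18/1 + 2*(-3)² - 18/1) = 2831/7140 - (18 - 18 + 2*9 - 18) = 2831/7140 - (18 - 3*6 + 18 - 3*6) = 2831/7140 - (18 - 18 + 18 - 18) = 2831/7140 - 1*0 = 2831/7140 + 0 = 2831/7140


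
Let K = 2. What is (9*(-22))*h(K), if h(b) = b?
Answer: -396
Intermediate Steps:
(9*(-22))*h(K) = (9*(-22))*2 = -198*2 = -396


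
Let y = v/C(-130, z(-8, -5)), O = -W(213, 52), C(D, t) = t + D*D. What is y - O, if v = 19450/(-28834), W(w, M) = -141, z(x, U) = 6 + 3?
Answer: -34372574198/243777053 ≈ -141.00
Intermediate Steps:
z(x, U) = 9
v = -9725/14417 (v = 19450*(-1/28834) = -9725/14417 ≈ -0.67455)
C(D, t) = t + D**2
O = 141 (O = -1*(-141) = 141)
y = -9725/243777053 (y = -9725/(14417*(9 + (-130)**2)) = -9725/(14417*(9 + 16900)) = -9725/14417/16909 = -9725/14417*1/16909 = -9725/243777053 ≈ -3.9893e-5)
y - O = -9725/243777053 - 1*141 = -9725/243777053 - 141 = -34372574198/243777053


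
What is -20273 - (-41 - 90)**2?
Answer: -37434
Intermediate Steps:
-20273 - (-41 - 90)**2 = -20273 - 1*(-131)**2 = -20273 - 1*17161 = -20273 - 17161 = -37434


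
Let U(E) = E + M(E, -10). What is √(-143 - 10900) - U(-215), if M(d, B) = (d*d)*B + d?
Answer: 462680 + 3*I*√1227 ≈ 4.6268e+5 + 105.09*I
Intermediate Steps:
M(d, B) = d + B*d² (M(d, B) = d²*B + d = B*d² + d = d + B*d²)
U(E) = E + E*(1 - 10*E)
√(-143 - 10900) - U(-215) = √(-143 - 10900) - 2*(-215)*(1 - 5*(-215)) = √(-11043) - 2*(-215)*(1 + 1075) = 3*I*√1227 - 2*(-215)*1076 = 3*I*√1227 - 1*(-462680) = 3*I*√1227 + 462680 = 462680 + 3*I*√1227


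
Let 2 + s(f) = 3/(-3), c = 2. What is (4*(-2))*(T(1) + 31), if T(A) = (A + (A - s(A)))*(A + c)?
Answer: -368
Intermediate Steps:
s(f) = -3 (s(f) = -2 + 3/(-3) = -2 + 3*(-⅓) = -2 - 1 = -3)
T(A) = (2 + A)*(3 + 2*A) (T(A) = (A + (A - 1*(-3)))*(A + 2) = (A + (A + 3))*(2 + A) = (A + (3 + A))*(2 + A) = (3 + 2*A)*(2 + A) = (2 + A)*(3 + 2*A))
(4*(-2))*(T(1) + 31) = (4*(-2))*((6 + 2*1² + 7*1) + 31) = -8*((6 + 2*1 + 7) + 31) = -8*((6 + 2 + 7) + 31) = -8*(15 + 31) = -8*46 = -368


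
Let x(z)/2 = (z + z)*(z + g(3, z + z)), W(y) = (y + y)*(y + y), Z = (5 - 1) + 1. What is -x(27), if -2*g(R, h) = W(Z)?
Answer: 2484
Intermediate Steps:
Z = 5 (Z = 4 + 1 = 5)
W(y) = 4*y² (W(y) = (2*y)*(2*y) = 4*y²)
g(R, h) = -50 (g(R, h) = -2*5² = -2*25 = -½*100 = -50)
x(z) = 4*z*(-50 + z) (x(z) = 2*((z + z)*(z - 50)) = 2*((2*z)*(-50 + z)) = 2*(2*z*(-50 + z)) = 4*z*(-50 + z))
-x(27) = -4*27*(-50 + 27) = -4*27*(-23) = -1*(-2484) = 2484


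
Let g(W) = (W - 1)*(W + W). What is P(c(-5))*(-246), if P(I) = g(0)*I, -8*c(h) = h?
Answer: 0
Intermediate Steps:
g(W) = 2*W*(-1 + W) (g(W) = (-1 + W)*(2*W) = 2*W*(-1 + W))
c(h) = -h/8
P(I) = 0 (P(I) = (2*0*(-1 + 0))*I = (2*0*(-1))*I = 0*I = 0)
P(c(-5))*(-246) = 0*(-246) = 0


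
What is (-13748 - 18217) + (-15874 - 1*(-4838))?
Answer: -43001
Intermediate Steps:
(-13748 - 18217) + (-15874 - 1*(-4838)) = -31965 + (-15874 + 4838) = -31965 - 11036 = -43001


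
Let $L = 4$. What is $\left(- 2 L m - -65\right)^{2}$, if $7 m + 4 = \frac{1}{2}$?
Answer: $4761$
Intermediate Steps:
$m = - \frac{1}{2}$ ($m = - \frac{4}{7} + \frac{1}{7 \cdot 2} = - \frac{4}{7} + \frac{1}{7} \cdot \frac{1}{2} = - \frac{4}{7} + \frac{1}{14} = - \frac{1}{2} \approx -0.5$)
$\left(- 2 L m - -65\right)^{2} = \left(\left(-2\right) 4 \left(- \frac{1}{2}\right) - -65\right)^{2} = \left(\left(-8\right) \left(- \frac{1}{2}\right) + \left(-11 + 76\right)\right)^{2} = \left(4 + 65\right)^{2} = 69^{2} = 4761$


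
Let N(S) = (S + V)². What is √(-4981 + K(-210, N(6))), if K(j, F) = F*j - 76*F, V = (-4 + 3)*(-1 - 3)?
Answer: I*√33581 ≈ 183.25*I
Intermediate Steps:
V = 4 (V = -1*(-4) = 4)
N(S) = (4 + S)² (N(S) = (S + 4)² = (4 + S)²)
K(j, F) = -76*F + F*j
√(-4981 + K(-210, N(6))) = √(-4981 + (4 + 6)²*(-76 - 210)) = √(-4981 + 10²*(-286)) = √(-4981 + 100*(-286)) = √(-4981 - 28600) = √(-33581) = I*√33581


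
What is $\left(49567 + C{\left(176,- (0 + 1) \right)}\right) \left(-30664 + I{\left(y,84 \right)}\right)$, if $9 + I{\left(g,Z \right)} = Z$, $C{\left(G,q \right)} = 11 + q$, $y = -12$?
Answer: $-1516510853$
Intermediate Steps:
$I{\left(g,Z \right)} = -9 + Z$
$\left(49567 + C{\left(176,- (0 + 1) \right)}\right) \left(-30664 + I{\left(y,84 \right)}\right) = \left(49567 + \left(11 - \left(0 + 1\right)\right)\right) \left(-30664 + \left(-9 + 84\right)\right) = \left(49567 + \left(11 - 1\right)\right) \left(-30664 + 75\right) = \left(49567 + \left(11 - 1\right)\right) \left(-30589\right) = \left(49567 + 10\right) \left(-30589\right) = 49577 \left(-30589\right) = -1516510853$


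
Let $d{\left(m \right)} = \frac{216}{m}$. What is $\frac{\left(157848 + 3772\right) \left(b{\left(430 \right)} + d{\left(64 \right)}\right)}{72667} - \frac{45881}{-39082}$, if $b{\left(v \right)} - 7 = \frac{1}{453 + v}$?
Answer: $\frac{4343992843559}{179121071843} \approx 24.252$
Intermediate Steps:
$b{\left(v \right)} = 7 + \frac{1}{453 + v}$
$\frac{\left(157848 + 3772\right) \left(b{\left(430 \right)} + d{\left(64 \right)}\right)}{72667} - \frac{45881}{-39082} = \frac{\left(157848 + 3772\right) \left(\frac{3172 + 7 \cdot 430}{453 + 430} + \frac{216}{64}\right)}{72667} - \frac{45881}{-39082} = 161620 \left(\frac{3172 + 3010}{883} + 216 \cdot \frac{1}{64}\right) \frac{1}{72667} - - \frac{45881}{39082} = 161620 \left(\frac{1}{883} \cdot 6182 + \frac{27}{8}\right) \frac{1}{72667} + \frac{45881}{39082} = 161620 \left(\frac{6182}{883} + \frac{27}{8}\right) \frac{1}{72667} + \frac{45881}{39082} = 161620 \cdot \frac{73297}{7064} \cdot \frac{1}{72667} + \frac{45881}{39082} = \frac{2961565285}{1766} \cdot \frac{1}{72667} + \frac{45881}{39082} = \frac{423080755}{18332846} + \frac{45881}{39082} = \frac{4343992843559}{179121071843}$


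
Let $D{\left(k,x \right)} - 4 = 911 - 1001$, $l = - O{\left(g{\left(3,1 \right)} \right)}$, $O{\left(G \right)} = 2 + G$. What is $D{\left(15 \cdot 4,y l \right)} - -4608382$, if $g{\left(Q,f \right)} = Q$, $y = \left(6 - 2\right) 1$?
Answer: $4608296$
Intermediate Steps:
$y = 4$ ($y = 4 \cdot 1 = 4$)
$l = -5$ ($l = - (2 + 3) = \left(-1\right) 5 = -5$)
$D{\left(k,x \right)} = -86$ ($D{\left(k,x \right)} = 4 + \left(911 - 1001\right) = 4 - 90 = -86$)
$D{\left(15 \cdot 4,y l \right)} - -4608382 = -86 - -4608382 = -86 + 4608382 = 4608296$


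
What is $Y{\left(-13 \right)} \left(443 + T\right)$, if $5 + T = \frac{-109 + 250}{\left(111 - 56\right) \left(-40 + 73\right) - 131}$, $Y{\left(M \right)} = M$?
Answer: $- \frac{9590529}{1684} \approx -5695.1$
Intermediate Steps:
$T = - \frac{8279}{1684}$ ($T = -5 + \frac{-109 + 250}{\left(111 - 56\right) \left(-40 + 73\right) - 131} = -5 + \frac{141}{55 \cdot 33 - 131} = -5 + \frac{141}{1815 - 131} = -5 + \frac{141}{1684} = - \frac{8279}{1684} \approx -4.9163$)
$Y{\left(-13 \right)} \left(443 + T\right) = - 13 \left(443 - \frac{8279}{1684}\right) = \left(-13\right) \frac{737733}{1684} = - \frac{9590529}{1684}$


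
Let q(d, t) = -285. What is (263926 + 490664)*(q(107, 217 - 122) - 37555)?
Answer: -28553685600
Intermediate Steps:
(263926 + 490664)*(q(107, 217 - 122) - 37555) = (263926 + 490664)*(-285 - 37555) = 754590*(-37840) = -28553685600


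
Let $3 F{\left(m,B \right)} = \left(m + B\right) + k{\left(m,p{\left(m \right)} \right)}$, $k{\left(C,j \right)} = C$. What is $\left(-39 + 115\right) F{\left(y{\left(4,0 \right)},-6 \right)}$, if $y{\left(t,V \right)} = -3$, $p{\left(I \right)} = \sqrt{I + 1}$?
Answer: $-304$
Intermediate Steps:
$p{\left(I \right)} = \sqrt{1 + I}$
$F{\left(m,B \right)} = \frac{B}{3} + \frac{2 m}{3}$ ($F{\left(m,B \right)} = \frac{\left(m + B\right) + m}{3} = \frac{\left(B + m\right) + m}{3} = \frac{B + 2 m}{3} = \frac{B}{3} + \frac{2 m}{3}$)
$\left(-39 + 115\right) F{\left(y{\left(4,0 \right)},-6 \right)} = \left(-39 + 115\right) \left(\frac{1}{3} \left(-6\right) + \frac{2}{3} \left(-3\right)\right) = 76 \left(-2 - 2\right) = 76 \left(-4\right) = -304$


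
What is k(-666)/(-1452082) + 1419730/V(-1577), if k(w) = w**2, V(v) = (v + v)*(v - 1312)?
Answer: -495019049969/3307808672073 ≈ -0.14965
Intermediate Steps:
V(v) = 2*v*(-1312 + v) (V(v) = (2*v)*(-1312 + v) = 2*v*(-1312 + v))
k(-666)/(-1452082) + 1419730/V(-1577) = (-666)**2/(-1452082) + 1419730/((2*(-1577)*(-1312 - 1577))) = 443556*(-1/1452082) + 1419730/((2*(-1577)*(-2889))) = -221778/726041 + 1419730/9111906 = -221778/726041 + 1419730*(1/9111906) = -221778/726041 + 709865/4555953 = -495019049969/3307808672073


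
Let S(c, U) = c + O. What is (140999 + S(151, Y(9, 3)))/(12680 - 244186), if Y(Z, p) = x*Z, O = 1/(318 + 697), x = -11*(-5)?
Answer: -143267251/234978590 ≈ -0.60970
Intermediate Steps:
x = 55
O = 1/1015 ≈ 0.00098522
Y(Z, p) = 55*Z
S(c, U) = 1/1015 + c (S(c, U) = c + 1/1015 = 1/1015 + c)
(140999 + S(151, Y(9, 3)))/(12680 - 244186) = (140999 + (1/1015 + 151))/(12680 - 244186) = (140999 + 153266/1015)/(-231506) = (143267251/1015)*(-1/231506) = -143267251/234978590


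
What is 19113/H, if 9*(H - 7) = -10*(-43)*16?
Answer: 172017/6943 ≈ 24.776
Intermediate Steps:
H = 6943/9 (H = 7 + (-10*(-43)*16)/9 = 7 + (430*16)/9 = 7 + (1/9)*6880 = 7 + 6880/9 = 6943/9 ≈ 771.44)
19113/H = 19113/(6943/9) = 19113*(9/6943) = 172017/6943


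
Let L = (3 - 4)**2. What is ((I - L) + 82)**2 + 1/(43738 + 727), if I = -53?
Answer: 34860561/44465 ≈ 784.00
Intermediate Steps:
L = 1 (L = (-1)**2 = 1)
((I - L) + 82)**2 + 1/(43738 + 727) = ((-53 - 1*1) + 82)**2 + 1/(43738 + 727) = ((-53 - 1) + 82)**2 + 1/44465 = (-54 + 82)**2 + 1/44465 = 28**2 + 1/44465 = 784 + 1/44465 = 34860561/44465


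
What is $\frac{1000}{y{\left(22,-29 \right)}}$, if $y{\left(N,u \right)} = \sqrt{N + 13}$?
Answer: $\frac{200 \sqrt{35}}{7} \approx 169.03$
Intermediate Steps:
$y{\left(N,u \right)} = \sqrt{13 + N}$
$\frac{1000}{y{\left(22,-29 \right)}} = \frac{1000}{\sqrt{13 + 22}} = \frac{1000}{\sqrt{35}} = 1000 \frac{\sqrt{35}}{35} = \frac{200 \sqrt{35}}{7}$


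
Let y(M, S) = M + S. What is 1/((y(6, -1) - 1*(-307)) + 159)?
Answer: 1/471 ≈ 0.0021231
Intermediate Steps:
1/((y(6, -1) - 1*(-307)) + 159) = 1/(((6 - 1) - 1*(-307)) + 159) = 1/((5 + 307) + 159) = 1/(312 + 159) = 1/471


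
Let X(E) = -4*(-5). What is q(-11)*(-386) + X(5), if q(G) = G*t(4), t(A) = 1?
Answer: 4266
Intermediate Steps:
X(E) = 20
q(G) = G (q(G) = G*1 = G)
q(-11)*(-386) + X(5) = -11*(-386) + 20 = 4246 + 20 = 4266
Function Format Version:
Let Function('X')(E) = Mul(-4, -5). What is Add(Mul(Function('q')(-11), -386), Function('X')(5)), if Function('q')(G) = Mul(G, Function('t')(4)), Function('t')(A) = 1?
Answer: 4266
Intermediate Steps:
Function('X')(E) = 20
Function('q')(G) = G (Function('q')(G) = Mul(G, 1) = G)
Add(Mul(Function('q')(-11), -386), Function('X')(5)) = Add(Mul(-11, -386), 20) = Add(4246, 20) = 4266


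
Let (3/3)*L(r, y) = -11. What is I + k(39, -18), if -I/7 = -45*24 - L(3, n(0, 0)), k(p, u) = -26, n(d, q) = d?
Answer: 7457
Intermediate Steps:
L(r, y) = -11
I = 7483 (I = -7*(-45*24 - 1*(-11)) = -7*(-1080 + 11) = -7*(-1069) = 7483)
I + k(39, -18) = 7483 - 26 = 7457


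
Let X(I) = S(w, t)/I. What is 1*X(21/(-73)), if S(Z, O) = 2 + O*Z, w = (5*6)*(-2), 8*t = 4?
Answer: 292/3 ≈ 97.333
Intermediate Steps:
t = ½ (t = (⅛)*4 = ½ ≈ 0.50000)
w = -60 (w = 30*(-2) = -60)
X(I) = -28/I (X(I) = (2 + (½)*(-60))/I = (2 - 30)/I = -28/I)
1*X(21/(-73)) = 1*(-28/(21/(-73))) = 1*(-28/(21*(-1/73))) = 1*(-28/(-21/73)) = 1*(-28*(-73/21)) = 1*(292/3) = 292/3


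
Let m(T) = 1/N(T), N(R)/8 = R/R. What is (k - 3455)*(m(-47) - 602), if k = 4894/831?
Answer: 4600268655/2216 ≈ 2.0759e+6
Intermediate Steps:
N(R) = 8 (N(R) = 8*(R/R) = 8*1 = 8)
m(T) = 1/8
k = 4894/831 (k = 4894*(1/831) = 4894/831 ≈ 5.8893)
(k - 3455)*(m(-47) - 602) = (4894/831 - 3455)*(1/8 - 602) = -2866211/831*(-4815/8) = 4600268655/2216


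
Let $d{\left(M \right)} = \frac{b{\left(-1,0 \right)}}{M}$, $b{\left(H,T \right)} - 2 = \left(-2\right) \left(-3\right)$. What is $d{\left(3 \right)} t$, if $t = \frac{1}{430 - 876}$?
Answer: $- \frac{4}{669} \approx -0.0059791$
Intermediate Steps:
$t = - \frac{1}{446}$ ($t = \frac{1}{-446} = - \frac{1}{446} \approx -0.0022422$)
$b{\left(H,T \right)} = 8$ ($b{\left(H,T \right)} = 2 - -6 = 2 + 6 = 8$)
$d{\left(M \right)} = \frac{8}{M}$
$d{\left(3 \right)} t = \frac{8}{3} \left(- \frac{1}{446}\right) = - \frac{4}{669}$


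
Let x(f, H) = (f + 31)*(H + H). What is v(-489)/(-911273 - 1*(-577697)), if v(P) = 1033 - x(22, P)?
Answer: -52867/333576 ≈ -0.15849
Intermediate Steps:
x(f, H) = 2*H*(31 + f) (x(f, H) = (31 + f)*(2*H) = 2*H*(31 + f))
v(P) = 1033 - 106*P (v(P) = 1033 - 2*P*(31 + 22) = 1033 - 2*P*53 = 1033 - 106*P)
v(-489)/(-911273 - 1*(-577697)) = (1033 - 106*(-489))/(-911273 - 1*(-577697)) = (1033 + 51834)/(-911273 + 577697) = 52867/(-333576) = 52867*(-1/333576) = -52867/333576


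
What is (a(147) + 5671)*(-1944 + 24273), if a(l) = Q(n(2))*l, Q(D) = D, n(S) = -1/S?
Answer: 249973155/2 ≈ 1.2499e+8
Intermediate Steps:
a(l) = -l/2 (a(l) = (-1/2)*l = (-1*½)*l = -l/2)
(a(147) + 5671)*(-1944 + 24273) = (-½*147 + 5671)*(-1944 + 24273) = (-147/2 + 5671)*22329 = (11195/2)*22329 = 249973155/2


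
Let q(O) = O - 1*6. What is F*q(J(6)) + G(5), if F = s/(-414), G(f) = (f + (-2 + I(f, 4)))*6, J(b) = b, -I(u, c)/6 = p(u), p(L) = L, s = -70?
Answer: -162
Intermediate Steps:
I(u, c) = -6*u
q(O) = -6 + O (q(O) = O - 6 = -6 + O)
G(f) = -12 - 30*f (G(f) = (f + (-2 - 6*f))*6 = (-2 - 5*f)*6 = -12 - 30*f)
F = 35/207 (F = -70/(-414) = -70*(-1/414) = 35/207 ≈ 0.16908)
F*q(J(6)) + G(5) = 35*(-6 + 6)/207 + (-12 - 30*5) = (35/207)*0 + (-12 - 150) = 0 - 162 = -162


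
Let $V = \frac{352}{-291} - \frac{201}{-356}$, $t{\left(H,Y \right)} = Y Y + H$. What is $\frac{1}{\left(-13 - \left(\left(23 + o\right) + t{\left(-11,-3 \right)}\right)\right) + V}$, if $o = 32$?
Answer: $- \frac{103596}{6904157} \approx -0.015005$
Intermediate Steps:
$t{\left(H,Y \right)} = H + Y^{2}$ ($t{\left(H,Y \right)} = Y^{2} + H = H + Y^{2}$)
$V = - \frac{66821}{103596}$ ($V = 352 \left(- \frac{1}{291}\right) - - \frac{201}{356} = - \frac{352}{291} + \frac{201}{356} = - \frac{66821}{103596} \approx -0.64502$)
$\frac{1}{\left(-13 - \left(\left(23 + o\right) + t{\left(-11,-3 \right)}\right)\right) + V} = \frac{1}{\left(-13 - \left(\left(23 + 32\right) - \left(11 - \left(-3\right)^{2}\right)\right)\right) - \frac{66821}{103596}} = \frac{1}{\left(-13 - \left(55 + \left(-11 + 9\right)\right)\right) - \frac{66821}{103596}} = \frac{1}{\left(-13 - \left(55 - 2\right)\right) - \frac{66821}{103596}} = \frac{1}{\left(-13 - 53\right) - \frac{66821}{103596}} = \frac{1}{-66 - \frac{66821}{103596}} = \frac{1}{- \frac{6904157}{103596}} = - \frac{103596}{6904157}$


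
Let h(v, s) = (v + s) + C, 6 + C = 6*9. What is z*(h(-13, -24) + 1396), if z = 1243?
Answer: 1748901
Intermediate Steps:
C = 48 (C = -6 + 6*9 = -6 + 54 = 48)
h(v, s) = 48 + s + v (h(v, s) = (v + s) + 48 = (s + v) + 48 = 48 + s + v)
z*(h(-13, -24) + 1396) = 1243*((48 - 24 - 13) + 1396) = 1243*(11 + 1396) = 1243*1407 = 1748901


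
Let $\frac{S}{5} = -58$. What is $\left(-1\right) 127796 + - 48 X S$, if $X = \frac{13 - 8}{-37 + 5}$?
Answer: $-129971$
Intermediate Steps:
$S = -290$ ($S = 5 \left(-58\right) = -290$)
$X = - \frac{5}{32}$ ($X = \frac{5}{-32} = 5 \left(- \frac{1}{32}\right) = - \frac{5}{32} \approx -0.15625$)
$\left(-1\right) 127796 + - 48 X S = \left(-1\right) 127796 + \left(-48\right) \left(- \frac{5}{32}\right) \left(-290\right) = -127796 + \frac{15}{2} \left(-290\right) = -127796 - 2175 = -129971$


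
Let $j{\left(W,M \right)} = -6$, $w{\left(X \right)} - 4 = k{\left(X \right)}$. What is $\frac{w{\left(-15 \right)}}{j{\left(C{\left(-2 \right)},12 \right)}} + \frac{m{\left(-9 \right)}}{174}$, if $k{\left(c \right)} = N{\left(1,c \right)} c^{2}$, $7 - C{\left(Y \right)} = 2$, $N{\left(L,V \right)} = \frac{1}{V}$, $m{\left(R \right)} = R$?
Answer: $\frac{155}{87} \approx 1.7816$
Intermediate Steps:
$C{\left(Y \right)} = 5$ ($C{\left(Y \right)} = 7 - 2 = 5$)
$k{\left(c \right)} = c$ ($k{\left(c \right)} = \frac{c^{2}}{c} = c$)
$w{\left(X \right)} = 4 + X$
$\frac{w{\left(-15 \right)}}{j{\left(C{\left(-2 \right)},12 \right)}} + \frac{m{\left(-9 \right)}}{174} = \frac{4 - 15}{-6} - \frac{9}{174} = \left(-11\right) \left(- \frac{1}{6}\right) - \frac{3}{58} = \frac{11}{6} - \frac{3}{58} = \frac{155}{87}$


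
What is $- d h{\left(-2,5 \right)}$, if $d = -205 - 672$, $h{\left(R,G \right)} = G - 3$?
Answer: $1754$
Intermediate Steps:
$h{\left(R,G \right)} = -3 + G$
$d = -877$
$- d h{\left(-2,5 \right)} = - \left(-877\right) \left(-3 + 5\right) = - \left(-877\right) 2 = \left(-1\right) \left(-1754\right) = 1754$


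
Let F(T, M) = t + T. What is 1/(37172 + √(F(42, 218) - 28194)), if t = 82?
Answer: 18586/690892827 - I*√28070/1381785654 ≈ 2.6901e-5 - 1.2125e-7*I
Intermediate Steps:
F(T, M) = 82 + T
1/(37172 + √(F(42, 218) - 28194)) = 1/(37172 + √((82 + 42) - 28194)) = 1/(37172 + √(124 - 28194)) = 1/(37172 + √(-28070)) = 1/(37172 + I*√28070)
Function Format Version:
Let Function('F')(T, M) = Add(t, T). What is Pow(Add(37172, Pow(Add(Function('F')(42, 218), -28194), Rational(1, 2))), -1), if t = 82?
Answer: Add(Rational(18586, 690892827), Mul(Rational(-1, 1381785654), I, Pow(28070, Rational(1, 2)))) ≈ Add(2.6901e-5, Mul(-1.2125e-7, I))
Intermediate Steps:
Function('F')(T, M) = Add(82, T)
Pow(Add(37172, Pow(Add(Function('F')(42, 218), -28194), Rational(1, 2))), -1) = Pow(Add(37172, Pow(Add(Add(82, 42), -28194), Rational(1, 2))), -1) = Pow(Add(37172, Pow(Add(124, -28194), Rational(1, 2))), -1) = Pow(Add(37172, Pow(-28070, Rational(1, 2))), -1) = Pow(Add(37172, Mul(I, Pow(28070, Rational(1, 2)))), -1)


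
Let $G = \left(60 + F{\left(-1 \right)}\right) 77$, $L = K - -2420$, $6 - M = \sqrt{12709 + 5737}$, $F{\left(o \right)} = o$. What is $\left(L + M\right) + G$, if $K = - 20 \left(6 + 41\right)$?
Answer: $6029 - \sqrt{18446} \approx 5893.2$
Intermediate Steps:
$K = -940$ ($K = \left(-20\right) 47 = -940$)
$M = 6 - \sqrt{18446}$ ($M = 6 - \sqrt{12709 + 5737} = 6 - \sqrt{18446} \approx -129.82$)
$L = 1480$ ($L = -940 - -2420 = -940 + 2420 = 1480$)
$G = 4543$ ($G = \left(60 - 1\right) 77 = 59 \cdot 77 = 4543$)
$\left(L + M\right) + G = \left(1480 + \left(6 - \sqrt{18446}\right)\right) + 4543 = \left(1486 - \sqrt{18446}\right) + 4543 = 6029 - \sqrt{18446}$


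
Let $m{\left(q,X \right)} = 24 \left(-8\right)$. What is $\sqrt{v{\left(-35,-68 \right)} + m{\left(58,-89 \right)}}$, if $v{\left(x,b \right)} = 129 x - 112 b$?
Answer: $\sqrt{2909} \approx 53.935$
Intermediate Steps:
$m{\left(q,X \right)} = -192$
$v{\left(x,b \right)} = - 112 b + 129 x$
$\sqrt{v{\left(-35,-68 \right)} + m{\left(58,-89 \right)}} = \sqrt{\left(\left(-112\right) \left(-68\right) + 129 \left(-35\right)\right) - 192} = \sqrt{\left(7616 - 4515\right) - 192} = \sqrt{3101 - 192} = \sqrt{2909}$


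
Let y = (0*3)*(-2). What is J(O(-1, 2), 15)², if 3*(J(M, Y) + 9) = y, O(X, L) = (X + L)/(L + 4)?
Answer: 81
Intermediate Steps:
O(X, L) = (L + X)/(4 + L)
y = 0 (y = 0*(-2) = 0)
J(M, Y) = -9 (J(M, Y) = -9 + (⅓)*0 = -9 + 0 = -9)
J(O(-1, 2), 15)² = (-9)² = 81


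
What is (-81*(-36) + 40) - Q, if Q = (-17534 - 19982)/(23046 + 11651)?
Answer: 102601848/34697 ≈ 2957.1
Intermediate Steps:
Q = -37516/34697 ≈ -1.0812
(-81*(-36) + 40) - Q = (-81*(-36) + 40) - 1*(-37516/34697) = (2916 + 40) + 37516/34697 = 2956 + 37516/34697 = 102601848/34697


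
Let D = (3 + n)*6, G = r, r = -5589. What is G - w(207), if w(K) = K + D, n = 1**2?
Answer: -5820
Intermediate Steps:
n = 1
G = -5589
D = 24 (D = (3 + 1)*6 = 4*6 = 24)
w(K) = 24 + K (w(K) = K + 24 = 24 + K)
G - w(207) = -5589 - (24 + 207) = -5589 - 1*231 = -5589 - 231 = -5820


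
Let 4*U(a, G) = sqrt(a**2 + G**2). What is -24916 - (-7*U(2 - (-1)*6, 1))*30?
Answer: -24916 + 105*sqrt(65)/2 ≈ -24493.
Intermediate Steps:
U(a, G) = sqrt(G**2 + a**2)/4 (U(a, G) = sqrt(a**2 + G**2)/4 = sqrt(G**2 + a**2)/4)
-24916 - (-7*U(2 - (-1)*6, 1))*30 = -24916 - (-7*sqrt(1**2 + (2 - (-1)*6)**2)/4)*30 = -24916 - (-7*sqrt(1 + (2 - 1*(-6))**2)/4)*30 = -24916 - (-7*sqrt(1 + (2 + 6)**2)/4)*30 = -24916 - (-7*sqrt(1 + 8**2)/4)*30 = -24916 - (-7*sqrt(1 + 64)/4)*30 = -24916 - (-7*sqrt(65)/4)*30 = -24916 - (-105)*sqrt(65)/2 = -24916 + 105*sqrt(65)/2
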